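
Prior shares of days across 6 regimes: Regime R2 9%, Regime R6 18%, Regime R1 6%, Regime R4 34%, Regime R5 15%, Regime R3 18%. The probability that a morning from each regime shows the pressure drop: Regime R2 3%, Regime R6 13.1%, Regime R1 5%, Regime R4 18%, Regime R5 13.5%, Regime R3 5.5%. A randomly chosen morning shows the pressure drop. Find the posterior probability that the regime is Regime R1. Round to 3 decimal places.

0.025

Unnormalized posteriors (prior × likelihood):
  Regime R2: 0.09 × 0.03 = 0.0027
  Regime R6: 0.18 × 0.131 = 0.02358
  Regime R1: 0.06 × 0.05 = 0.003
  Regime R4: 0.34 × 0.18 = 0.0612
  Regime R5: 0.15 × 0.135 = 0.02025
  Regime R3: 0.18 × 0.055 = 0.0099
Total = 0.12063.
P(Regime R1 | evidence) = 0.003 / 0.12063 ≈ 0.025.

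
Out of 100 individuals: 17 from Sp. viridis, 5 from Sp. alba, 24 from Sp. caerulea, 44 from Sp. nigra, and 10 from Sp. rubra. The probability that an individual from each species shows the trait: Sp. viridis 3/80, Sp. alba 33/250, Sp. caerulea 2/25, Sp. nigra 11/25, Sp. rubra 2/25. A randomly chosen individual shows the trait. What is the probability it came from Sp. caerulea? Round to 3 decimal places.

0.082

By Bayes' rule, posterior ∝ prior × likelihood:
  Sp. viridis: 0.17 × 0.0375 = 0.006375
  Sp. alba: 0.05 × 0.132 = 0.0066
  Sp. caerulea: 0.24 × 0.08 = 0.0192
  Sp. nigra: 0.44 × 0.44 = 0.1936
  Sp. rubra: 0.1 × 0.08 = 0.008
Total = 0.233775.
P(Sp. caerulea | evidence) = 0.0192 / 0.233775 ≈ 0.082.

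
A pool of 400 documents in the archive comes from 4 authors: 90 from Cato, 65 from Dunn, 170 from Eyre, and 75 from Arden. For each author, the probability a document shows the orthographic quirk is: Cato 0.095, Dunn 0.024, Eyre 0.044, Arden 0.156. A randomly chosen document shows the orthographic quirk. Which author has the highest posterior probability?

Arden

Compute prior × likelihood for every hypothesis:
  Cato: 0.225 × 0.095 = 0.021375
  Dunn: 0.1625 × 0.024 = 0.0039
  Eyre: 0.425 × 0.044 = 0.0187
  Arden: 0.1875 × 0.156 = 0.02925
Total = 0.073225.
Largest term belongs to Arden, so Arden is most probable.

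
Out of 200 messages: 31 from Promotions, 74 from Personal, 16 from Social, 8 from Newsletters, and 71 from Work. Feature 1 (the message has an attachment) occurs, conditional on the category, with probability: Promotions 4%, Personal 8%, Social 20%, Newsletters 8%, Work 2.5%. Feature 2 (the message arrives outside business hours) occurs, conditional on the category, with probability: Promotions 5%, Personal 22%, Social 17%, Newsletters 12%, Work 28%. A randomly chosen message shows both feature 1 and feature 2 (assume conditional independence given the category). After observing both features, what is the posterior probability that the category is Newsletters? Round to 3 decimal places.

Unnormalized posteriors (prior × likelihood):
  Promotions: 0.155 × 0.04 × 0.05 = 0.00031
  Personal: 0.37 × 0.08 × 0.22 = 0.006512
  Social: 0.08 × 0.2 × 0.17 = 0.00272
  Newsletters: 0.04 × 0.08 × 0.12 = 0.000384
  Work: 0.355 × 0.025 × 0.28 = 0.002485
Sum = 0.012411.
P(Newsletters | evidence) = 0.000384 / 0.012411 ≈ 0.031.

0.031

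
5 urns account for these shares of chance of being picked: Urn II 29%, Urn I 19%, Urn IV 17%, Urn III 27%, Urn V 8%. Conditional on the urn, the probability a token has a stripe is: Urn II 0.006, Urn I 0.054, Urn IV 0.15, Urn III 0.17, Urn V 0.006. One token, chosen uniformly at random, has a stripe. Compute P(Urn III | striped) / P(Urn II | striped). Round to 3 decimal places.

By Bayes' rule, posterior ∝ prior × likelihood:
  Urn II: 0.29 × 0.006 = 0.00174
  Urn I: 0.19 × 0.054 = 0.01026
  Urn IV: 0.17 × 0.15 = 0.0255
  Urn III: 0.27 × 0.17 = 0.0459
  Urn V: 0.08 × 0.006 = 0.00048
Sum = 0.08388.
The ratio is 0.0459 / 0.00174 (the normalizer cancels) = 26.379.

26.379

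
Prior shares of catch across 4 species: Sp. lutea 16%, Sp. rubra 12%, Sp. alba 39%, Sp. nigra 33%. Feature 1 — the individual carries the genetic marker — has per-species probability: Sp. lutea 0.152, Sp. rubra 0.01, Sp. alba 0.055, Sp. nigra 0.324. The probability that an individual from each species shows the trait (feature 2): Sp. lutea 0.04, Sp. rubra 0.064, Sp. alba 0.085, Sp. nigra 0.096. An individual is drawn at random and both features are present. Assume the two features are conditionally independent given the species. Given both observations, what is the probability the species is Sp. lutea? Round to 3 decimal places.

0.074

Unnormalized posteriors (prior × likelihood):
  Sp. lutea: 0.16 × 0.152 × 0.04 = 0.0009728
  Sp. rubra: 0.12 × 0.01 × 0.064 = 0.0000768
  Sp. alba: 0.39 × 0.055 × 0.085 = 0.00182325
  Sp. nigra: 0.33 × 0.324 × 0.096 = 0.01026432
Total = 0.01313717.
P(Sp. lutea | evidence) = 0.0009728 / 0.01313717 ≈ 0.074.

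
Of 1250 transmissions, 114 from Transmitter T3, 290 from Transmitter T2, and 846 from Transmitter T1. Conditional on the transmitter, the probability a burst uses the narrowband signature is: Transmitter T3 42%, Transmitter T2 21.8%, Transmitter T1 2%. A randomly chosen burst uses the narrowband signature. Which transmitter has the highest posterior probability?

Transmitter T2

By Bayes' rule, posterior ∝ prior × likelihood:
  Transmitter T3: 0.0912 × 0.42 = 0.038304
  Transmitter T2: 0.232 × 0.218 = 0.050576
  Transmitter T1: 0.6768 × 0.02 = 0.013536
Total = 0.102416.
Largest term belongs to Transmitter T2, so Transmitter T2 is most probable.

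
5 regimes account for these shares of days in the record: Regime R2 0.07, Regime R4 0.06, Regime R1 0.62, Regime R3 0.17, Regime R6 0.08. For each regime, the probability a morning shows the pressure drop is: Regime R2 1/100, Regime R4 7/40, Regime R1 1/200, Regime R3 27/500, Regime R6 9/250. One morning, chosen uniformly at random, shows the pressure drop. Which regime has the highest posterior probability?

Regime R4

Prior × likelihood for each hypothesis:
  Regime R2: 0.07 × 0.01 = 0.0007
  Regime R4: 0.06 × 0.175 = 0.0105
  Regime R1: 0.62 × 0.005 = 0.0031
  Regime R3: 0.17 × 0.054 = 0.00918
  Regime R6: 0.08 × 0.036 = 0.00288
Normalizing constant = 0.02636.
Largest term belongs to Regime R4, so Regime R4 is most probable.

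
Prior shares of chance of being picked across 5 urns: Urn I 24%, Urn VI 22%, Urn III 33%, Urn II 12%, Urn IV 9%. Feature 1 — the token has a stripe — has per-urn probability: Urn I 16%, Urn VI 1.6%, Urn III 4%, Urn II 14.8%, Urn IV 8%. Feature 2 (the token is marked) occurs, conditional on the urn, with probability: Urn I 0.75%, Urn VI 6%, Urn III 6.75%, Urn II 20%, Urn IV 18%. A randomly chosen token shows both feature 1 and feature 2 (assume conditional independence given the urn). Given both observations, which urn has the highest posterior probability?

Urn II

Unnormalized posteriors (prior × likelihood):
  Urn I: 0.24 × 0.16 × 0.0075 = 0.000288
  Urn VI: 0.22 × 0.016 × 0.06 = 0.0002112
  Urn III: 0.33 × 0.04 × 0.0675 = 0.000891
  Urn II: 0.12 × 0.148 × 0.2 = 0.003552
  Urn IV: 0.09 × 0.08 × 0.18 = 0.001296
Sum = 0.0062382.
Largest term belongs to Urn II, so Urn II is most probable.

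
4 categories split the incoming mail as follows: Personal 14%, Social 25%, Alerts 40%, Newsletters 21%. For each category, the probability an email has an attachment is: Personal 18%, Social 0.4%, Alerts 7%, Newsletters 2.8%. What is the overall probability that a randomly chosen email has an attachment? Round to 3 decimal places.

By Bayes' rule, posterior ∝ prior × likelihood:
  Personal: 0.14 × 0.18 = 0.0252
  Social: 0.25 × 0.004 = 0.001
  Alerts: 0.4 × 0.07 = 0.028
  Newsletters: 0.21 × 0.028 = 0.00588
P(attachment) = 0.0252 + 0.001 + 0.028 + 0.00588 = 0.06008 → 0.060.

0.060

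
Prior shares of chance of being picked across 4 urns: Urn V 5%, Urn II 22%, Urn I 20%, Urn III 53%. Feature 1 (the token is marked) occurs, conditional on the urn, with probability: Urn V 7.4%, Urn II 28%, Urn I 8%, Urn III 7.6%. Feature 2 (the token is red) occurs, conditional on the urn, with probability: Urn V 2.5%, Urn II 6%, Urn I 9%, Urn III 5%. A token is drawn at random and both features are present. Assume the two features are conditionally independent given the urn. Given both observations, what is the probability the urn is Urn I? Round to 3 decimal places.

0.199

Unnormalized posteriors (prior × likelihood):
  Urn V: 0.05 × 0.074 × 0.025 = 0.0000925
  Urn II: 0.22 × 0.28 × 0.06 = 0.003696
  Urn I: 0.2 × 0.08 × 0.09 = 0.00144
  Urn III: 0.53 × 0.076 × 0.05 = 0.002014
Normalizing constant = 0.0072425.
P(Urn I | evidence) = 0.00144 / 0.0072425 ≈ 0.199.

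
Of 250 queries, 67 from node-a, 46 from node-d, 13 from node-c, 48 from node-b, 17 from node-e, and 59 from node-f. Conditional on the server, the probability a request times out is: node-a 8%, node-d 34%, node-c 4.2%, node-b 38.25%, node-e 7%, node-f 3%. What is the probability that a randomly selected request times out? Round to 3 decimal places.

0.171

Prior × likelihood for each hypothesis:
  node-a: 0.268 × 0.08 = 0.02144
  node-d: 0.184 × 0.34 = 0.06256
  node-c: 0.052 × 0.042 = 0.002184
  node-b: 0.192 × 0.3825 = 0.07344
  node-e: 0.068 × 0.07 = 0.00476
  node-f: 0.236 × 0.03 = 0.00708
P(timeout) = 0.02144 + 0.06256 + 0.002184 + 0.07344 + 0.00476 + 0.00708 = 0.171464 → 0.171.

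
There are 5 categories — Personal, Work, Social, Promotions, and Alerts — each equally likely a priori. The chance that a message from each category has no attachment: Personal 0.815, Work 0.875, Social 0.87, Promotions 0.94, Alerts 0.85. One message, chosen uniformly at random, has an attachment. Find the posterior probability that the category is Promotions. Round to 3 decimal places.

Taking complements, P(attachment | each) = Personal 0.185, Work 0.125, Social 0.13, Promotions 0.06, Alerts 0.15.
With a uniform prior (1/5 each), posterior ∝ likelihood:
  Personal: 0.185
  Work: 0.125
  Social: 0.13
  Promotions: 0.06
  Alerts: 0.15
Total = 0.65.
P(Promotions | evidence) = 0.06 / 0.65 ≈ 0.092.

0.092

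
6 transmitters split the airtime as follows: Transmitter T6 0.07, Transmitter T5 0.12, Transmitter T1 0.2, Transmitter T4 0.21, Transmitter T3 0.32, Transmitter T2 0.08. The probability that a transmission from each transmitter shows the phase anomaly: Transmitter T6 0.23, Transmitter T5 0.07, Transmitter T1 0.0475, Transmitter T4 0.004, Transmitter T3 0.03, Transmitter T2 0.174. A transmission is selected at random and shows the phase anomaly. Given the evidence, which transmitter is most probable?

Prior × likelihood for each hypothesis:
  Transmitter T6: 0.07 × 0.23 = 0.0161
  Transmitter T5: 0.12 × 0.07 = 0.0084
  Transmitter T1: 0.2 × 0.0475 = 0.0095
  Transmitter T4: 0.21 × 0.004 = 0.00084
  Transmitter T3: 0.32 × 0.03 = 0.0096
  Transmitter T2: 0.08 × 0.174 = 0.01392
Total = 0.05836.
Largest term belongs to Transmitter T6, so Transmitter T6 is most probable.

Transmitter T6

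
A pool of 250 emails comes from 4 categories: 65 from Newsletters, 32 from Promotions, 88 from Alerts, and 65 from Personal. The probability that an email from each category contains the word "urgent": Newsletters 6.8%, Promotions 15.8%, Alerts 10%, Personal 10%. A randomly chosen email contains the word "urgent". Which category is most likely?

By Bayes' rule, posterior ∝ prior × likelihood:
  Newsletters: 0.26 × 0.068 = 0.01768
  Promotions: 0.128 × 0.158 = 0.020224
  Alerts: 0.352 × 0.1 = 0.0352
  Personal: 0.26 × 0.1 = 0.026
Normalizing constant = 0.099104.
Largest term belongs to Alerts, so Alerts is most probable.

Alerts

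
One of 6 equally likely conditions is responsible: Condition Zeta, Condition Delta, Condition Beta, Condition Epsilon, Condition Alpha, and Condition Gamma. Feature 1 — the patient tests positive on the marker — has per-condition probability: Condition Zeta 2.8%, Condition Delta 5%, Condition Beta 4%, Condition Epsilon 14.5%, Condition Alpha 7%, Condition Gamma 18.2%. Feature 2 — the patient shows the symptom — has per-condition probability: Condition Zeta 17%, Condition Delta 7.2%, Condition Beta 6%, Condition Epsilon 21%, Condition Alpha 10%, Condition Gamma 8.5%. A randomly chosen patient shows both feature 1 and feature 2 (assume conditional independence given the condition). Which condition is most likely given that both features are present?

With a uniform prior (1/6 each), posterior ∝ likelihood:
  Condition Zeta: 0.028 × 0.17 = 0.00476
  Condition Delta: 0.05 × 0.072 = 0.0036
  Condition Beta: 0.04 × 0.06 = 0.0024
  Condition Epsilon: 0.145 × 0.21 = 0.03045
  Condition Alpha: 0.07 × 0.1 = 0.007
  Condition Gamma: 0.182 × 0.085 = 0.01547
Sum = 0.06368.
Largest term belongs to Condition Epsilon, so Condition Epsilon is most probable.

Condition Epsilon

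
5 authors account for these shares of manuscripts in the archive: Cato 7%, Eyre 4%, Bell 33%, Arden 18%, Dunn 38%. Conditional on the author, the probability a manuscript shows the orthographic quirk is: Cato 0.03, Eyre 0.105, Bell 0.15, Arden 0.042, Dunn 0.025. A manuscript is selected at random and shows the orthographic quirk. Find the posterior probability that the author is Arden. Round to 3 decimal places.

Prior × likelihood for each hypothesis:
  Cato: 0.07 × 0.03 = 0.0021
  Eyre: 0.04 × 0.105 = 0.0042
  Bell: 0.33 × 0.15 = 0.0495
  Arden: 0.18 × 0.042 = 0.00756
  Dunn: 0.38 × 0.025 = 0.0095
Normalizing constant = 0.07286.
P(Arden | evidence) = 0.00756 / 0.07286 ≈ 0.104.

0.104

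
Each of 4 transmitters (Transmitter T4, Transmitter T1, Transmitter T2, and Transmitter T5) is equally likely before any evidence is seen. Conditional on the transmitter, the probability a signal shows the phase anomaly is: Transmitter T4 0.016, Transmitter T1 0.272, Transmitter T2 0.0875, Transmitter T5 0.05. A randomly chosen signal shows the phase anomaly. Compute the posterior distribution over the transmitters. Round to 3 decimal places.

Transmitter T4 0.038, Transmitter T1 0.639, Transmitter T2 0.206, Transmitter T5 0.118

With a uniform prior (1/4 each), posterior ∝ likelihood:
  Transmitter T4: 0.016
  Transmitter T1: 0.272
  Transmitter T2: 0.0875
  Transmitter T5: 0.05
Normalizing constant = 0.4255.
P(Transmitter T4 | anomaly) = 0.016/0.4255 ≈ 0.038
P(Transmitter T1 | anomaly) = 0.272/0.4255 ≈ 0.639
P(Transmitter T2 | anomaly) = 0.0875/0.4255 ≈ 0.206
P(Transmitter T5 | anomaly) = 0.05/0.4255 ≈ 0.118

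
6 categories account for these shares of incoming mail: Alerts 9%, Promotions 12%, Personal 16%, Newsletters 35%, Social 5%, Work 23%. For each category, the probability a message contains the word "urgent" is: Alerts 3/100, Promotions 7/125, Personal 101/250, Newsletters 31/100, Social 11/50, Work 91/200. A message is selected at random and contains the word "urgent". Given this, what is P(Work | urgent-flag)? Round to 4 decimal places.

0.3509

Compute prior × likelihood for every hypothesis:
  Alerts: 0.09 × 0.03 = 0.0027
  Promotions: 0.12 × 0.056 = 0.00672
  Personal: 0.16 × 0.404 = 0.06464
  Newsletters: 0.35 × 0.31 = 0.1085
  Social: 0.05 × 0.22 = 0.011
  Work: 0.23 × 0.455 = 0.10465
Total = 0.29821.
P(Work | evidence) = 0.10465 / 0.29821 ≈ 0.3509.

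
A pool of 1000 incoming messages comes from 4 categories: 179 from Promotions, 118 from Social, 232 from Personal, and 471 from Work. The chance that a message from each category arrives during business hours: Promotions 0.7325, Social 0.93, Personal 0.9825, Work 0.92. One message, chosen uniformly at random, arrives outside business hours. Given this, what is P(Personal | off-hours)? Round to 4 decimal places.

0.0415

Taking complements, P(off-hours | each) = Promotions 0.2675, Social 0.07, Personal 0.0175, Work 0.08.
Compute prior × likelihood for every hypothesis:
  Promotions: 0.179 × 0.2675 = 0.0478825
  Social: 0.118 × 0.07 = 0.00826
  Personal: 0.232 × 0.0175 = 0.00406
  Work: 0.471 × 0.08 = 0.03768
Normalizing constant = 0.0978825.
P(Personal | evidence) = 0.00406 / 0.0978825 ≈ 0.0415.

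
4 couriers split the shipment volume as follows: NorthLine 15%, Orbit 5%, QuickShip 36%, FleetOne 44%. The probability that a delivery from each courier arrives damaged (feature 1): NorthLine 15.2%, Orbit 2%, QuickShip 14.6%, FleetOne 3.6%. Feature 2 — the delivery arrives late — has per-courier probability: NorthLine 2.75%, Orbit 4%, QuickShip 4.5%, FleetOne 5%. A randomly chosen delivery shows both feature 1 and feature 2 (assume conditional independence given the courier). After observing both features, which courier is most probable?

QuickShip

By Bayes' rule, posterior ∝ prior × likelihood:
  NorthLine: 0.15 × 0.152 × 0.0275 = 0.000627
  Orbit: 0.05 × 0.02 × 0.04 = 0.00004
  QuickShip: 0.36 × 0.146 × 0.045 = 0.0023652
  FleetOne: 0.44 × 0.036 × 0.05 = 0.000792
Normalizing constant = 0.0038242.
Largest term belongs to QuickShip, so QuickShip is most probable.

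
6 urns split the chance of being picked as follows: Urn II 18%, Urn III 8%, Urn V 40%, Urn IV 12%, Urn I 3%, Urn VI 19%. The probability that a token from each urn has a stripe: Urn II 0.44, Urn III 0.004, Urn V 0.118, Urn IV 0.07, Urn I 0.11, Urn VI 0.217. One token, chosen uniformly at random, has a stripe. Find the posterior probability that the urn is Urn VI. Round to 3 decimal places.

0.230

Prior × likelihood for each hypothesis:
  Urn II: 0.18 × 0.44 = 0.0792
  Urn III: 0.08 × 0.004 = 0.00032
  Urn V: 0.4 × 0.118 = 0.0472
  Urn IV: 0.12 × 0.07 = 0.0084
  Urn I: 0.03 × 0.11 = 0.0033
  Urn VI: 0.19 × 0.217 = 0.04123
Total = 0.17965.
P(Urn VI | evidence) = 0.04123 / 0.17965 ≈ 0.230.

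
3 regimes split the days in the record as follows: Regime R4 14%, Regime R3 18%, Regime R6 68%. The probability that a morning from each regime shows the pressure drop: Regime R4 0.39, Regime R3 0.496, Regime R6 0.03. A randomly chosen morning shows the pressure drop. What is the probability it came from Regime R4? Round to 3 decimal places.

By Bayes' rule, posterior ∝ prior × likelihood:
  Regime R4: 0.14 × 0.39 = 0.0546
  Regime R3: 0.18 × 0.496 = 0.08928
  Regime R6: 0.68 × 0.03 = 0.0204
Normalizing constant = 0.16428.
P(Regime R4 | evidence) = 0.0546 / 0.16428 ≈ 0.332.

0.332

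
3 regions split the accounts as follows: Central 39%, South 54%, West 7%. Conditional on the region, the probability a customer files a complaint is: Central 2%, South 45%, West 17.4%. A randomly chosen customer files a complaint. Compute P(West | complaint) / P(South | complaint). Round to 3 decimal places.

0.050

By Bayes' rule, posterior ∝ prior × likelihood:
  Central: 0.39 × 0.02 = 0.0078
  South: 0.54 × 0.45 = 0.243
  West: 0.07 × 0.174 = 0.01218
Normalizing constant = 0.26298.
The ratio is 0.01218 / 0.243 (the normalizer cancels) = 0.050.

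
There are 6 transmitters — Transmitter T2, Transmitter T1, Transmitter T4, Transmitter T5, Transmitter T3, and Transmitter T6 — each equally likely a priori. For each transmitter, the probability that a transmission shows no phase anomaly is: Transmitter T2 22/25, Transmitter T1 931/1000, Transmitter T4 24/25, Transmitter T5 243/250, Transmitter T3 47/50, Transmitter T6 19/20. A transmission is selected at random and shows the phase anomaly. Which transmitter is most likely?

Taking complements, P(anomaly | each) = Transmitter T2 0.12, Transmitter T1 0.069, Transmitter T4 0.04, Transmitter T5 0.028, Transmitter T3 0.06, Transmitter T6 0.05.
With a uniform prior (1/6 each), posterior ∝ likelihood:
  Transmitter T2: 0.12
  Transmitter T1: 0.069
  Transmitter T4: 0.04
  Transmitter T5: 0.028
  Transmitter T3: 0.06
  Transmitter T6: 0.05
Total = 0.367.
Largest term belongs to Transmitter T2, so Transmitter T2 is most probable.

Transmitter T2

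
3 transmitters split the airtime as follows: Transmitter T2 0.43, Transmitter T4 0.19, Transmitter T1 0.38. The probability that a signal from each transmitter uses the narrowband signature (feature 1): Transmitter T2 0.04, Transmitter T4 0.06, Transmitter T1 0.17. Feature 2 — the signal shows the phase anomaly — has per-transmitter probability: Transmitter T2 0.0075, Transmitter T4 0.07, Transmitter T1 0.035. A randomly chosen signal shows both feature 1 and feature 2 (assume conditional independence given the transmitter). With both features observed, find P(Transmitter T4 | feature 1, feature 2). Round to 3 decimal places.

Prior × likelihood for each hypothesis:
  Transmitter T2: 0.43 × 0.04 × 0.0075 = 0.000129
  Transmitter T4: 0.19 × 0.06 × 0.07 = 0.000798
  Transmitter T1: 0.38 × 0.17 × 0.035 = 0.002261
Total = 0.003188.
P(Transmitter T4 | evidence) = 0.000798 / 0.003188 ≈ 0.250.

0.250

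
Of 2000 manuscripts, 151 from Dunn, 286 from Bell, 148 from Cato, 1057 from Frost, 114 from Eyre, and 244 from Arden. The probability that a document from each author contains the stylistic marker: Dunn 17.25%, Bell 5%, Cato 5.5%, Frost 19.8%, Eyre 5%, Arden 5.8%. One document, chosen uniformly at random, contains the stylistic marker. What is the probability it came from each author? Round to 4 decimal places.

Dunn 0.0938, Bell 0.0515, Cato 0.0293, Frost 0.7538, Eyre 0.0205, Arden 0.0510

Prior × likelihood for each hypothesis:
  Dunn: 0.0755 × 0.1725 = 0.01302375
  Bell: 0.143 × 0.05 = 0.00715
  Cato: 0.074 × 0.055 = 0.00407
  Frost: 0.5285 × 0.198 = 0.104643
  Eyre: 0.057 × 0.05 = 0.00285
  Arden: 0.122 × 0.058 = 0.007076
Sum = 0.13881275.
P(Dunn | marker) = 0.01302375/0.13881275 ≈ 0.0938
P(Bell | marker) = 0.00715/0.13881275 ≈ 0.0515
P(Cato | marker) = 0.00407/0.13881275 ≈ 0.0293
P(Frost | marker) = 0.104643/0.13881275 ≈ 0.7538
P(Eyre | marker) = 0.00285/0.13881275 ≈ 0.0205
P(Arden | marker) = 0.007076/0.13881275 ≈ 0.0510
(Check: 0.0938+0.0515+0.0293+0.7538+0.0205+0.0510 = 0.9999.)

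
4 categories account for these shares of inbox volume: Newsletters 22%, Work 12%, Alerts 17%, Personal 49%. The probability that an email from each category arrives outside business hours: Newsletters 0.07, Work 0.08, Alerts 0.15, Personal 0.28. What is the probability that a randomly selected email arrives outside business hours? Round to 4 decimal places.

0.1877

Compute prior × likelihood for every hypothesis:
  Newsletters: 0.22 × 0.07 = 0.0154
  Work: 0.12 × 0.08 = 0.0096
  Alerts: 0.17 × 0.15 = 0.0255
  Personal: 0.49 × 0.28 = 0.1372
P(off-hours) = 0.0154 + 0.0096 + 0.0255 + 0.1372 = 0.1877 → 0.1877.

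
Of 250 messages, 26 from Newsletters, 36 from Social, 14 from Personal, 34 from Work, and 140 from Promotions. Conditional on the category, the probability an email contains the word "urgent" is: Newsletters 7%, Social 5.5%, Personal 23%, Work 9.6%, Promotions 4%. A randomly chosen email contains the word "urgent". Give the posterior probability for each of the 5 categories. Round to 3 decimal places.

Compute prior × likelihood for every hypothesis:
  Newsletters: 0.104 × 0.07 = 0.00728
  Social: 0.144 × 0.055 = 0.00792
  Personal: 0.056 × 0.23 = 0.01288
  Work: 0.136 × 0.096 = 0.013056
  Promotions: 0.56 × 0.04 = 0.0224
Sum = 0.063536.
P(Newsletters | urgent-flag) = 0.00728/0.063536 ≈ 0.115
P(Social | urgent-flag) = 0.00792/0.063536 ≈ 0.125
P(Personal | urgent-flag) = 0.01288/0.063536 ≈ 0.203
P(Work | urgent-flag) = 0.013056/0.063536 ≈ 0.205
P(Promotions | urgent-flag) = 0.0224/0.063536 ≈ 0.353

Newsletters 0.115, Social 0.125, Personal 0.203, Work 0.205, Promotions 0.353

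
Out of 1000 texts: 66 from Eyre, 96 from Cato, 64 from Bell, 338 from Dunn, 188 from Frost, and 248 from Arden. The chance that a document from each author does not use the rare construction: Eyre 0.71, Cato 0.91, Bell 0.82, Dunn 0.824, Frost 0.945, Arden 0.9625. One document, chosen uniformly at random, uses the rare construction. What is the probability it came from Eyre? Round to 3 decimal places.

Taking complements, P(rare-form | each) = Eyre 0.29, Cato 0.09, Bell 0.18, Dunn 0.176, Frost 0.055, Arden 0.0375.
By Bayes' rule, posterior ∝ prior × likelihood:
  Eyre: 0.066 × 0.29 = 0.01914
  Cato: 0.096 × 0.09 = 0.00864
  Bell: 0.064 × 0.18 = 0.01152
  Dunn: 0.338 × 0.176 = 0.059488
  Frost: 0.188 × 0.055 = 0.01034
  Arden: 0.248 × 0.0375 = 0.0093
Sum = 0.118428.
P(Eyre | evidence) = 0.01914 / 0.118428 ≈ 0.162.

0.162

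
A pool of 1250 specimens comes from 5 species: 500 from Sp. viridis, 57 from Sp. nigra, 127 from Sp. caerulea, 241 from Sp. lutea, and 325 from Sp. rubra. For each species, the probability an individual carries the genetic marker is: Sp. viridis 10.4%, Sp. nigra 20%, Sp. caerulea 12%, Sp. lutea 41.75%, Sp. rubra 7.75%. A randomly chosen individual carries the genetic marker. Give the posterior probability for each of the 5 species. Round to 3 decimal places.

Sp. viridis 0.254, Sp. nigra 0.056, Sp. caerulea 0.075, Sp. lutea 0.492, Sp. rubra 0.123

Compute prior × likelihood for every hypothesis:
  Sp. viridis: 0.4 × 0.104 = 0.0416
  Sp. nigra: 0.0456 × 0.2 = 0.00912
  Sp. caerulea: 0.1016 × 0.12 = 0.012192
  Sp. lutea: 0.1928 × 0.4175 = 0.080494
  Sp. rubra: 0.26 × 0.0775 = 0.02015
Normalizing constant = 0.163556.
P(Sp. viridis | marker) = 0.0416/0.163556 ≈ 0.254
P(Sp. nigra | marker) = 0.00912/0.163556 ≈ 0.056
P(Sp. caerulea | marker) = 0.012192/0.163556 ≈ 0.075
P(Sp. lutea | marker) = 0.080494/0.163556 ≈ 0.492
P(Sp. rubra | marker) = 0.02015/0.163556 ≈ 0.123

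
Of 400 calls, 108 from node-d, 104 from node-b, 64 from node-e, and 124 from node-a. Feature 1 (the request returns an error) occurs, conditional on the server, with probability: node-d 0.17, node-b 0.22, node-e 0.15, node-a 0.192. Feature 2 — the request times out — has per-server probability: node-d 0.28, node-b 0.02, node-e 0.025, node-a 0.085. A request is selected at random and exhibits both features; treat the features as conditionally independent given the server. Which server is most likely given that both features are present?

node-d

Unnormalized posteriors (prior × likelihood):
  node-d: 0.27 × 0.17 × 0.28 = 0.012852
  node-b: 0.26 × 0.22 × 0.02 = 0.001144
  node-e: 0.16 × 0.15 × 0.025 = 0.0006
  node-a: 0.31 × 0.192 × 0.085 = 0.0050592
Sum = 0.0196552.
Largest term belongs to node-d, so node-d is most probable.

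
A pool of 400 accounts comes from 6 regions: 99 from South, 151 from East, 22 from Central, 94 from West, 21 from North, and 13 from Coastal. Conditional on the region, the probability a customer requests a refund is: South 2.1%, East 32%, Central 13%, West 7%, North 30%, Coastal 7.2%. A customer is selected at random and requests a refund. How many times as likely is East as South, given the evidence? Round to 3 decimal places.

By Bayes' rule, posterior ∝ prior × likelihood:
  South: 0.2475 × 0.021 = 0.0051975
  East: 0.3775 × 0.32 = 0.1208
  Central: 0.055 × 0.13 = 0.00715
  West: 0.235 × 0.07 = 0.01645
  North: 0.0525 × 0.3 = 0.01575
  Coastal: 0.0325 × 0.072 = 0.00234
Sum = 0.1676875.
The ratio is 0.1208 / 0.0051975 (the normalizer cancels) = 23.242.

23.242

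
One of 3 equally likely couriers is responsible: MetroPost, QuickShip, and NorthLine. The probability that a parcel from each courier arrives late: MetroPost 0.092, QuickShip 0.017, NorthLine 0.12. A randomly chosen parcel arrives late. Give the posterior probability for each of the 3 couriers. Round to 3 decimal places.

MetroPost 0.402, QuickShip 0.074, NorthLine 0.524

With a uniform prior (1/3 each), posterior ∝ likelihood:
  MetroPost: 0.092
  QuickShip: 0.017
  NorthLine: 0.12
Total = 0.229.
P(MetroPost | late) = 0.092/0.229 ≈ 0.402
P(QuickShip | late) = 0.017/0.229 ≈ 0.074
P(NorthLine | late) = 0.12/0.229 ≈ 0.524
(Check: 0.402+0.074+0.524 = 1.000.)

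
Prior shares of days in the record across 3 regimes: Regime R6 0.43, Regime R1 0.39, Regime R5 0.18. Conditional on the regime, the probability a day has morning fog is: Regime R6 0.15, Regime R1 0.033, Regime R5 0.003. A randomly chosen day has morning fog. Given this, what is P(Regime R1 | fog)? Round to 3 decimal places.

Unnormalized posteriors (prior × likelihood):
  Regime R6: 0.43 × 0.15 = 0.0645
  Regime R1: 0.39 × 0.033 = 0.01287
  Regime R5: 0.18 × 0.003 = 0.00054
Sum = 0.07791.
P(Regime R1 | evidence) = 0.01287 / 0.07791 ≈ 0.165.

0.165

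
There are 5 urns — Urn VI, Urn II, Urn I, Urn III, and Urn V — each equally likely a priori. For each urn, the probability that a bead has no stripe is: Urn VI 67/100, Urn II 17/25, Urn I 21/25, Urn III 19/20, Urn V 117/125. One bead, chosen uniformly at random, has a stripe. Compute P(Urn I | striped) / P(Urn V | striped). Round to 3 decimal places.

2.500

Taking complements, P(striped | each) = Urn VI 0.33, Urn II 0.32, Urn I 0.16, Urn III 0.05, Urn V 0.064.
Since the prior is uniform, the posterior is proportional to the likelihood:
  Urn VI: 0.33
  Urn II: 0.32
  Urn I: 0.16
  Urn III: 0.05
  Urn V: 0.064
Total = 0.924.
The ratio is 0.16 / 0.064 (the normalizer cancels) = 2.500.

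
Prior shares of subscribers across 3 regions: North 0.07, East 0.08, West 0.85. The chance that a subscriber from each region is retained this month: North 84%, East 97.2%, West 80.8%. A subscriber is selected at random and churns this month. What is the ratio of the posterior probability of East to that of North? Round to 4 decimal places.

0.2000

Taking complements, P(churn | each) = North 0.16, East 0.028, West 0.192.
Compute prior × likelihood for every hypothesis:
  North: 0.07 × 0.16 = 0.0112
  East: 0.08 × 0.028 = 0.00224
  West: 0.85 × 0.192 = 0.1632
Total = 0.17664.
The ratio is 0.00224 / 0.0112 (the normalizer cancels) = 0.2000.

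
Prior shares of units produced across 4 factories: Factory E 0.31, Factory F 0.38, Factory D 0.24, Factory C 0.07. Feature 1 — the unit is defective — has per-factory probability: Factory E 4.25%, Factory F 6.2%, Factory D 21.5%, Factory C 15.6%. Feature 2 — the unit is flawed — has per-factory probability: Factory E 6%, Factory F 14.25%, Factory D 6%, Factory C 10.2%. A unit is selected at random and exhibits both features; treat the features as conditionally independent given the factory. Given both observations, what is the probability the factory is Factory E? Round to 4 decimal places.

Compute prior × likelihood for every hypothesis:
  Factory E: 0.31 × 0.0425 × 0.06 = 0.0007905
  Factory F: 0.38 × 0.062 × 0.1425 = 0.0033573
  Factory D: 0.24 × 0.215 × 0.06 = 0.003096
  Factory C: 0.07 × 0.156 × 0.102 = 0.00111384
Total = 0.00835764.
P(Factory E | evidence) = 0.0007905 / 0.00835764 ≈ 0.0946.

0.0946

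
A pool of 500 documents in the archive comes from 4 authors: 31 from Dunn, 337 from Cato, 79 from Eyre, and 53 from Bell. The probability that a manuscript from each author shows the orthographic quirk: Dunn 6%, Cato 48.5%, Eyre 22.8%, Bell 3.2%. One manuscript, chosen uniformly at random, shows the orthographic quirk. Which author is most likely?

Cato

Unnormalized posteriors (prior × likelihood):
  Dunn: 0.062 × 0.06 = 0.00372
  Cato: 0.674 × 0.485 = 0.32689
  Eyre: 0.158 × 0.228 = 0.036024
  Bell: 0.106 × 0.032 = 0.003392
Normalizing constant = 0.370026.
Largest term belongs to Cato, so Cato is most probable.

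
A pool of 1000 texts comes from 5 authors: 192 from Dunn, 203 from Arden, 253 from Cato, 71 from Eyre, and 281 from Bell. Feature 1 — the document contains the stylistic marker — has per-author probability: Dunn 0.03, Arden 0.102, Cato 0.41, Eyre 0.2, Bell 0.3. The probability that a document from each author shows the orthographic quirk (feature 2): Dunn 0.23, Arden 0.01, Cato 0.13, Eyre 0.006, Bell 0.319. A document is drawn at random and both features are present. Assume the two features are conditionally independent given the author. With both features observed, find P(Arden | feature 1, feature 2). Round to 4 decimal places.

0.0049

Prior × likelihood for each hypothesis:
  Dunn: 0.192 × 0.03 × 0.23 = 0.0013248
  Arden: 0.203 × 0.102 × 0.01 = 0.00020706
  Cato: 0.253 × 0.41 × 0.13 = 0.0134849
  Eyre: 0.071 × 0.2 × 0.006 = 0.0000852
  Bell: 0.281 × 0.3 × 0.319 = 0.0268917
Normalizing constant = 0.04199366.
P(Arden | evidence) = 0.00020706 / 0.04199366 ≈ 0.0049.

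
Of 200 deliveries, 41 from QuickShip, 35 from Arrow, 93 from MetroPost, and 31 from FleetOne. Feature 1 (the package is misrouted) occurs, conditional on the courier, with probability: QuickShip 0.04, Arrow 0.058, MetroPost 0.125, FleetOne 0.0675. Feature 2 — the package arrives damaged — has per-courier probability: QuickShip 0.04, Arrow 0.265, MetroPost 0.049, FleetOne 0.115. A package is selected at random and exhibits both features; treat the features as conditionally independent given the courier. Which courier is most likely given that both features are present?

Unnormalized posteriors (prior × likelihood):
  QuickShip: 0.205 × 0.04 × 0.04 = 0.000328
  Arrow: 0.175 × 0.058 × 0.265 = 0.00268975
  MetroPost: 0.465 × 0.125 × 0.049 = 0.002848125
  FleetOne: 0.155 × 0.0675 × 0.115 = 0.0012031875
Normalizing constant = 0.0070690625.
Largest term belongs to MetroPost, so MetroPost is most probable.

MetroPost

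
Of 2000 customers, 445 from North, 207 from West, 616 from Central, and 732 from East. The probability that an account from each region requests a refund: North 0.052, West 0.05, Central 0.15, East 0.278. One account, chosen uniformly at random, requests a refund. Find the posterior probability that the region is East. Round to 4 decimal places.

Unnormalized posteriors (prior × likelihood):
  North: 0.2225 × 0.052 = 0.01157
  West: 0.1035 × 0.05 = 0.005175
  Central: 0.308 × 0.15 = 0.0462
  East: 0.366 × 0.278 = 0.101748
Total = 0.164693.
P(East | evidence) = 0.101748 / 0.164693 ≈ 0.6178.

0.6178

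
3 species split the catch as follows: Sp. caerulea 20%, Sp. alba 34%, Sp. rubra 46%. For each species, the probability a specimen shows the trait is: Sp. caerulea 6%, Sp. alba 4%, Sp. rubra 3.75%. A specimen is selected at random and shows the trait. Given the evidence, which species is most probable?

Sp. rubra

Prior × likelihood for each hypothesis:
  Sp. caerulea: 0.2 × 0.06 = 0.012
  Sp. alba: 0.34 × 0.04 = 0.0136
  Sp. rubra: 0.46 × 0.0375 = 0.01725
Normalizing constant = 0.04285.
Largest term belongs to Sp. rubra, so Sp. rubra is most probable.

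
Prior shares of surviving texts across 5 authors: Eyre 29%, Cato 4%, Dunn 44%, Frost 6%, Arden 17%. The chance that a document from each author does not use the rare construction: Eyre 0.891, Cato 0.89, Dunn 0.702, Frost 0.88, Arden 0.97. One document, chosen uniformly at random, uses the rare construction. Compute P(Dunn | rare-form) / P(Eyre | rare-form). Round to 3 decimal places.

Taking complements, P(rare-form | each) = Eyre 0.109, Cato 0.11, Dunn 0.298, Frost 0.12, Arden 0.03.
Unnormalized posteriors (prior × likelihood):
  Eyre: 0.29 × 0.109 = 0.03161
  Cato: 0.04 × 0.11 = 0.0044
  Dunn: 0.44 × 0.298 = 0.13112
  Frost: 0.06 × 0.12 = 0.0072
  Arden: 0.17 × 0.03 = 0.0051
Sum = 0.17943.
The ratio is 0.13112 / 0.03161 (the normalizer cancels) = 4.148.

4.148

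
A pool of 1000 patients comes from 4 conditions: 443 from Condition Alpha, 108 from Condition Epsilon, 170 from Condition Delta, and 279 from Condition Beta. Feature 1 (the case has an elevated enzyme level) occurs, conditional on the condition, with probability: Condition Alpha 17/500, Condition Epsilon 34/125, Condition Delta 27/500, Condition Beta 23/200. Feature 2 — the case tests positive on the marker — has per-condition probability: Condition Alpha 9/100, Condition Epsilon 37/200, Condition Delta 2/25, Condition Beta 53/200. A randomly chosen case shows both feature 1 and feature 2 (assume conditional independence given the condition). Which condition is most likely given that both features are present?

Prior × likelihood for each hypothesis:
  Condition Alpha: 0.443 × 0.034 × 0.09 = 0.00135558
  Condition Epsilon: 0.108 × 0.272 × 0.185 = 0.00543456
  Condition Delta: 0.17 × 0.054 × 0.08 = 0.0007344
  Condition Beta: 0.279 × 0.115 × 0.265 = 0.008502525
Total = 0.016027065.
Largest term belongs to Condition Beta, so Condition Beta is most probable.

Condition Beta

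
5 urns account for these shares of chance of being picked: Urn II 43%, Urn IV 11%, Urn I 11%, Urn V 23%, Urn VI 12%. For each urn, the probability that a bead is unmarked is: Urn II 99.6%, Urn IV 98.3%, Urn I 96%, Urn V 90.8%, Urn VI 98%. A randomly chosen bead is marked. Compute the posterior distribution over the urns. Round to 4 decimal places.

Urn II 0.0545, Urn IV 0.0593, Urn I 0.1395, Urn V 0.6707, Urn VI 0.0761

Taking complements, P(marked | each) = Urn II 0.004, Urn IV 0.017, Urn I 0.04, Urn V 0.092, Urn VI 0.02.
Prior × likelihood for each hypothesis:
  Urn II: 0.43 × 0.004 = 0.00172
  Urn IV: 0.11 × 0.017 = 0.00187
  Urn I: 0.11 × 0.04 = 0.0044
  Urn V: 0.23 × 0.092 = 0.02116
  Urn VI: 0.12 × 0.02 = 0.0024
Normalizing constant = 0.03155.
P(Urn II | marked) = 0.00172/0.03155 ≈ 0.0545
P(Urn IV | marked) = 0.00187/0.03155 ≈ 0.0593
P(Urn I | marked) = 0.0044/0.03155 ≈ 0.1395
P(Urn V | marked) = 0.02116/0.03155 ≈ 0.6707
P(Urn VI | marked) = 0.0024/0.03155 ≈ 0.0761
(Check: 0.0545+0.0593+0.1395+0.6707+0.0761 = 1.0001.)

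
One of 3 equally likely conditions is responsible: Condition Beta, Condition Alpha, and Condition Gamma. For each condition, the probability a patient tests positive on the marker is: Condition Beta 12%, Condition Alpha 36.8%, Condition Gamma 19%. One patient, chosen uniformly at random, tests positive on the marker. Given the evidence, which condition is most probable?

Condition Alpha

With a uniform prior (1/3 each), posterior ∝ likelihood:
  Condition Beta: 0.12
  Condition Alpha: 0.368
  Condition Gamma: 0.19
Normalizing constant = 0.678.
Largest term belongs to Condition Alpha, so Condition Alpha is most probable.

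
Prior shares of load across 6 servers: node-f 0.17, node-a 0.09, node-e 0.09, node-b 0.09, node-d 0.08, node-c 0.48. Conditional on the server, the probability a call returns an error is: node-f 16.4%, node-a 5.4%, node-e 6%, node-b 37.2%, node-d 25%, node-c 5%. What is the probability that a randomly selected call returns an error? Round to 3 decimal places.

Prior × likelihood for each hypothesis:
  node-f: 0.17 × 0.164 = 0.02788
  node-a: 0.09 × 0.054 = 0.00486
  node-e: 0.09 × 0.06 = 0.0054
  node-b: 0.09 × 0.372 = 0.03348
  node-d: 0.08 × 0.25 = 0.02
  node-c: 0.48 × 0.05 = 0.024
P(error) = 0.02788 + 0.00486 + 0.0054 + 0.03348 + 0.02 + 0.024 = 0.11562 → 0.116.

0.116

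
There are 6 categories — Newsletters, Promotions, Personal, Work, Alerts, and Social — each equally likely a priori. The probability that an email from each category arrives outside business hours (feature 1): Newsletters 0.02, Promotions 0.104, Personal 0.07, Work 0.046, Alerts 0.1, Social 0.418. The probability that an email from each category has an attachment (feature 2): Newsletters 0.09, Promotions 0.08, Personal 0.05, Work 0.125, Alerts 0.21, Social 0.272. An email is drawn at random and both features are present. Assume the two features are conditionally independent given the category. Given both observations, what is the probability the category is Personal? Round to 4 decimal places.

Since the prior is uniform, the posterior is proportional to the likelihood:
  Newsletters: 0.02 × 0.09 = 0.0018
  Promotions: 0.104 × 0.08 = 0.00832
  Personal: 0.07 × 0.05 = 0.0035
  Work: 0.046 × 0.125 = 0.00575
  Alerts: 0.1 × 0.21 = 0.021
  Social: 0.418 × 0.272 = 0.113696
Sum = 0.154066.
P(Personal | evidence) = 0.0035 / 0.154066 ≈ 0.0227.

0.0227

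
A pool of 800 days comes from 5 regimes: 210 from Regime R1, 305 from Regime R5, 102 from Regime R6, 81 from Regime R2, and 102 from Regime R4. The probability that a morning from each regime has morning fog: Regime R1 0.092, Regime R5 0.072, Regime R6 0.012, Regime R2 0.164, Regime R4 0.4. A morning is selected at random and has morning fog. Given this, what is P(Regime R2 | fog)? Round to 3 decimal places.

0.138

Unnormalized posteriors (prior × likelihood):
  Regime R1: 0.2625 × 0.092 = 0.02415
  Regime R5: 0.38125 × 0.072 = 0.02745
  Regime R6: 0.1275 × 0.012 = 0.00153
  Regime R2: 0.10125 × 0.164 = 0.016605
  Regime R4: 0.1275 × 0.4 = 0.051
Total = 0.120735.
P(Regime R2 | evidence) = 0.016605 / 0.120735 ≈ 0.138.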